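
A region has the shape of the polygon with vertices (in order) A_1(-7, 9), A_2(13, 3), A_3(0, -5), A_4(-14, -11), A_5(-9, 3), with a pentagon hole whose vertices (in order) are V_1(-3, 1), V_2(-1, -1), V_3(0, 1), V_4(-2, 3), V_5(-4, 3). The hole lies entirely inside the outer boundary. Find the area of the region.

229

Outer boundary:
Apply the surveyor's formula: 2A = Σ (x_i·y_{i+1} − x_{i+1}·y_i), indices taken mod 5.
A_1→A_2: (-7)(3) − (13)(9) = -138
A_2→A_3: (13)(-5) − (0)(3) = -65
A_3→A_4: (0)(-11) − (-14)(-5) = -70
A_4→A_5: (-14)(3) − (-9)(-11) = -141
A_5→A_1: (-9)(9) − (-7)(3) = -60
Σ = -474
Area = |Σ|/2 = 237.
Hole:
Σ = (4) + (-1) + (2) + (6) + (5) = 16
Area = |Σ|/2 = 8.
Net area = 237 − 8 = 229.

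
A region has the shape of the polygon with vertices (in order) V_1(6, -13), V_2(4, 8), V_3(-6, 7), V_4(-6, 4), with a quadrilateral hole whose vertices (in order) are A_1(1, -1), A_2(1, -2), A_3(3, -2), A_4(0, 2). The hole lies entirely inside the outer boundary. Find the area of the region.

Outer boundary:
Σ = (100) + (76) + (18) + (54) = 248
Area = |Σ|/2 = 124.
Hole:
Apply the surveyor's formula: 2A = Σ (x_i·y_{i+1} − x_{i+1}·y_i), indices taken mod 4.
Σ = (-1) + (4) + (6) + (-2) = 7
Area = |Σ|/2 = 3.5.
Net area = 124 − 3.5 = 120.5.

120.5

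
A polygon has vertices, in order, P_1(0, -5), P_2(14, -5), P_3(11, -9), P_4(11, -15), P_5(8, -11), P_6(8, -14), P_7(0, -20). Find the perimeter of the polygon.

58

|P_1P_2| = √((14)² + (0)²) = √196 = 14
|P_2P_3| = √((-3)² + (-4)²) = √25 = 5
|P_3P_4| = √((0)² + (-6)²) = √36 = 6
|P_4P_5| = √((-3)² + (4)²) = √25 = 5
|P_5P_6| = √((0)² + (-3)²) = √9 = 3
|P_6P_7| = √((-8)² + (-6)²) = √100 = 10
|P_7P_1| = √((0)² + (15)²) = √225 = 15
Perimeter = 14 + 5 + 6 + 5 + 3 + 10 + 15 = 58.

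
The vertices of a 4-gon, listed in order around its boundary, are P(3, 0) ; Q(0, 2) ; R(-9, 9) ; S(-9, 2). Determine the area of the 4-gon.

40.5

Apply the shoelace formula: 2A = Σ (x_i·y_{i+1} − x_{i+1}·y_i), indices taken mod 4.
Σ = (6) + (18) + (63) + (-6) = 81
Area = |Σ|/2 = 40.5.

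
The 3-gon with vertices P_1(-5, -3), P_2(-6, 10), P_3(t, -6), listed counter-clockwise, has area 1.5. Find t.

Write out the shoelace sum; only the two edges meeting at P_3 involve t:
2·Area = [((-6)·(-6) − t·10) + (t·(-3) − (-5)·(-6))] + -68
       = -13·t + -62 = 3
⇒ t = -5.

-5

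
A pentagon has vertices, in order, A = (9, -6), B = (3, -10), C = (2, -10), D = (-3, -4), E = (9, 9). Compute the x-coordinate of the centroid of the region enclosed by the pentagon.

Apply the shoelace formula. First the cross-terms c_i = x_i·y_{i+1} − x_{i+1}·y_i:
  -72, -10, -38, 9, -135  ⇒  2A = -246, A = -123.
Then Σ (x_i + x_{i+1})·c_i = -3252, so x̄ = -3252 / (6·(-123)) = 542/123.

542/123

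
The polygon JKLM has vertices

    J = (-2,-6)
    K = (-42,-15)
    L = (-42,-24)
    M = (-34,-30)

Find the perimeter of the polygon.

100

|JK| = √((-40)² + (-9)²) = √1681 = 41
|KL| = √((0)² + (-9)²) = √81 = 9
|LM| = √((8)² + (-6)²) = √100 = 10
|MJ| = √((32)² + (24)²) = √1600 = 40
Perimeter = 41 + 9 + 10 + 40 = 100.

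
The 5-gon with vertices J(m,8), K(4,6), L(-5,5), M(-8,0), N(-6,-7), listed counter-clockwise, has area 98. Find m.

Write out the shoelace sum; only the two edges meeting at J involve m:
2·Area = [((-6)·8 − m·(-7)) + (m·6 − 4·8)] + 146
       = 13·m + 66 = 196
⇒ m = 10.

10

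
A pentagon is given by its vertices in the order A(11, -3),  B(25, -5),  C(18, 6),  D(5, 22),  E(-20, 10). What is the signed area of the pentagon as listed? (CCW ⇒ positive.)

533

Apply the shoelace formula: 2A = Σ (x_i·y_{i+1} − x_{i+1}·y_i), indices taken mod 5.
Σ = (20) + (240) + (366) + (490) + (-50) = 1066
Signed area = Σ/2 = 533 (positive ⇒ counter-clockwise traversal).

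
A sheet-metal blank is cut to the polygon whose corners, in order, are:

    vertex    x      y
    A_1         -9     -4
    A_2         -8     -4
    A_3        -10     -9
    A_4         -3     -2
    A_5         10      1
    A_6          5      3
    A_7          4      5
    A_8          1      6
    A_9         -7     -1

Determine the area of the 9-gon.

81.5

Apply the shoelace (surveyor's) formula: 2A = Σ (x_i·y_{i+1} − x_{i+1}·y_i), indices taken mod 9.
Σ = (4) + (32) + (-7) + (17) + (25) + (13) + (19) + (41) + (19) = 163
Area = |Σ|/2 = 81.5.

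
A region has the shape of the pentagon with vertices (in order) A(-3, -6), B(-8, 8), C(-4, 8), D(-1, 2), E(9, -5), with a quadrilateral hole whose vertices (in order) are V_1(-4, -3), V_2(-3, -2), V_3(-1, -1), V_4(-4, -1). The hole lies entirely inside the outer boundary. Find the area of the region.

90.5

Outer boundary:
Apply the shoelace (surveyor's) formula: 2A = Σ (x_i·y_{i+1} − x_{i+1}·y_i), indices taken mod 5.
Σ = (-72) + (-32) + (0) + (-13) + (-69) = -186
Area = |Σ|/2 = 93.
Hole:
Apply Gauss's area formula: 2A = Σ (x_i·y_{i+1} − x_{i+1}·y_i), indices taken mod 4.
Cross-terms: -1, 1, -3, 8  ⇒  Σ = 5
Area = |Σ|/2 = 2.5.
Net area = 93 − 2.5 = 90.5.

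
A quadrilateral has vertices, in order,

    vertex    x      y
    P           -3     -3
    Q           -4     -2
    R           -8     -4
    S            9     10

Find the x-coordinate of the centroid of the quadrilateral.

-16/141

Apply the shoelace formula. First the cross-terms c_i = x_i·y_{i+1} − x_{i+1}·y_i:
  -6, 0, -44, 3  ⇒  2A = -47, A = -23.5.
Then Σ (x_i + x_{i+1})·c_i = 16, so x̄ = 16 / (6·(-23.5)) = -16/141.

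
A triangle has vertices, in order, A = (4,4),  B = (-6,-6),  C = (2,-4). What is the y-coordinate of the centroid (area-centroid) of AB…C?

Apply the shoelace (surveyor's) formula. First the cross-terms c_i = x_i·y_{i+1} − x_{i+1}·y_i:
  0, 36, 24  ⇒  2A = 60, A = 30.
Then Σ (y_i + y_{i+1})·c_i = -360, so ȳ = -360 / (6·30) = -2.

-2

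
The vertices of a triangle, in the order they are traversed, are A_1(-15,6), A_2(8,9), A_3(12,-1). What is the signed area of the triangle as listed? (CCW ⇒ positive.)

-121

Apply the shoelace formula: 2A = Σ (x_i·y_{i+1} − x_{i+1}·y_i), indices taken mod 3.
Σ = (-183) + (-116) + (57) = -242
Signed area = Σ/2 = -121 (negative ⇒ clockwise traversal).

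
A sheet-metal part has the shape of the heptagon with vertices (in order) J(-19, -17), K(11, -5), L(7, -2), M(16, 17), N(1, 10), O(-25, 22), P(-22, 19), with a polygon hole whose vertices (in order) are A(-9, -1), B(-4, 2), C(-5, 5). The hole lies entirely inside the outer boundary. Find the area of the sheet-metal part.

Outer boundary:
Cross-terms: 282, 13, 151, 143, 272, 9, 735  ⇒  Σ = 1605
Area = |Σ|/2 = 802.5.
Hole:
Apply Gauss's area formula: 2A = Σ (x_i·y_{i+1} − x_{i+1}·y_i), indices taken mod 3.
Σ = (-22) + (-10) + (50) = 18
Area = |Σ|/2 = 9.
Net area = 802.5 − 9 = 793.5.

793.5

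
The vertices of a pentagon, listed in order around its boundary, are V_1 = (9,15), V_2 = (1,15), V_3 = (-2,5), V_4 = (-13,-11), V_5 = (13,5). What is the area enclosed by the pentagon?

235

V_1→V_2: (9)(15) − (1)(15) = 120
V_2→V_3: (1)(5) − (-2)(15) = 35
V_3→V_4: (-2)(-11) − (-13)(5) = 87
V_4→V_5: (-13)(5) − (13)(-11) = 78
V_5→V_1: (13)(15) − (9)(5) = 150
Σ = 470
Area = |Σ|/2 = 235.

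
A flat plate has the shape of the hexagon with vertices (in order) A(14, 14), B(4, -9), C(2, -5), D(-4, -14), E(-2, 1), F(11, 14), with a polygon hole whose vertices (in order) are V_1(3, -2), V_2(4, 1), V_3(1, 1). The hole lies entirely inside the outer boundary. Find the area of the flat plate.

168

Outer boundary:
Apply Gauss's area formula: 2A = Σ (x_i·y_{i+1} − x_{i+1}·y_i), indices taken mod 6.
A→B: (14)(-9) − (4)(14) = -182
B→C: (4)(-5) − (2)(-9) = -2
C→D: (2)(-14) − (-4)(-5) = -48
D→E: (-4)(1) − (-2)(-14) = -32
E→F: (-2)(14) − (11)(1) = -39
F→A: (11)(14) − (14)(14) = -42
Σ = -345
Area = |Σ|/2 = 172.5.
Hole:
Apply the shoelace (surveyor's) formula: 2A = Σ (x_i·y_{i+1} − x_{i+1}·y_i), indices taken mod 3.
Cross-terms: 11, 3, -5  ⇒  Σ = 9
Area = |Σ|/2 = 4.5.
Net area = 172.5 − 4.5 = 168.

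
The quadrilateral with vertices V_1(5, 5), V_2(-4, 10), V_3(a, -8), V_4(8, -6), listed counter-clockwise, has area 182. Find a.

-8

The doubled signed area Σ (x_i y_{i+1} − x_{i+1} y_i) is linear in a.
With a=0 it equals 236; the coefficient of a is -16 (from the two edges through V_3).
So -16·a + 236 = 2·182 = 364 ⇒ a = -8.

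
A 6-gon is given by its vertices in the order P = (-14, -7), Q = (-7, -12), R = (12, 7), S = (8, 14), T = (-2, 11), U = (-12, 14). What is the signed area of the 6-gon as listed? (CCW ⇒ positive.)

Apply Gauss's area formula: 2A = Σ (x_i·y_{i+1} − x_{i+1}·y_i), indices taken mod 6.
Σ = (119) + (95) + (112) + (116) + (104) + (280) = 826
Signed area = Σ/2 = 413 (positive ⇒ counter-clockwise traversal).

413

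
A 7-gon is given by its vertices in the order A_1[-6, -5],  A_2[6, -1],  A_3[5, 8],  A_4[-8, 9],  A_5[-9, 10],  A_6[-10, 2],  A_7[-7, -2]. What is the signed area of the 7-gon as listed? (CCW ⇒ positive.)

Apply the shoelace formula: 2A = Σ (x_i·y_{i+1} − x_{i+1}·y_i), indices taken mod 7.
Σ = (36) + (53) + (109) + (1) + (82) + (34) + (23) = 338
Signed area = Σ/2 = 169 (positive ⇒ counter-clockwise traversal).

169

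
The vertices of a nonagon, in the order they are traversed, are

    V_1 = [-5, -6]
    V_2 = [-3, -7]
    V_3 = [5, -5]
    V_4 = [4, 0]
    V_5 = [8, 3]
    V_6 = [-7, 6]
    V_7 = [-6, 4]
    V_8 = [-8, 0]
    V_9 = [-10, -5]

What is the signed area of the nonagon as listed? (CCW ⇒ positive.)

Apply the shoelace formula: 2A = Σ (x_i·y_{i+1} − x_{i+1}·y_i), indices taken mod 9.
V_1→V_2: (-5)(-7) − (-3)(-6) = 17
V_2→V_3: (-3)(-5) − (5)(-7) = 50
V_3→V_4: (5)(0) − (4)(-5) = 20
V_4→V_5: (4)(3) − (8)(0) = 12
V_5→V_6: (8)(6) − (-7)(3) = 69
V_6→V_7: (-7)(4) − (-6)(6) = 8
V_7→V_8: (-6)(0) − (-8)(4) = 32
V_8→V_9: (-8)(-5) − (-10)(0) = 40
V_9→V_1: (-10)(-6) − (-5)(-5) = 35
Σ = 283
Signed area = Σ/2 = 141.5 (positive ⇒ counter-clockwise traversal).

141.5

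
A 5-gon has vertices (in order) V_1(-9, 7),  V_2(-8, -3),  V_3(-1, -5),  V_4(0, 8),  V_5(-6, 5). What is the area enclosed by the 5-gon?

Apply the shoelace (surveyor's) formula: 2A = Σ (x_i·y_{i+1} − x_{i+1}·y_i), indices taken mod 5.
Σ = (83) + (37) + (-8) + (48) + (3) = 163
Area = |Σ|/2 = 81.5.

81.5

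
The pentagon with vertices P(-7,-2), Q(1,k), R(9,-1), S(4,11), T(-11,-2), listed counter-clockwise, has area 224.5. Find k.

-14

Write out the shoelace sum; only the two edges meeting at Q involve k:
2·Area = [((-7)·k − 1·(-2)) + (1·(-1) − 9·k)] + 224
       = -16·k + 225 = 449
⇒ k = -14.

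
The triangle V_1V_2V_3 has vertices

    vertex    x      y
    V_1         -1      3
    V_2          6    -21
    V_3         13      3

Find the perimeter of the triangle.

|V_1V_2| = √((7)² + (-24)²) = √625 = 25
|V_2V_3| = √((7)² + (24)²) = √625 = 25
|V_3V_1| = √((-14)² + (0)²) = √196 = 14
Perimeter = 25 + 25 + 14 = 64.

64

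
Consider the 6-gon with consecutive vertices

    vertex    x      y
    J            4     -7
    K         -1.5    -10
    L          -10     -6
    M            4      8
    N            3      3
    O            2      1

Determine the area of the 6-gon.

115.25

Apply the shoelace formula: 2A = Σ (x_i·y_{i+1} − x_{i+1}·y_i), indices taken mod 6.
Σ = (-50.5) + (-91) + (-56) + (-12) + (-3) + (-18) = -230.5
Area = |Σ|/2 = 115.25.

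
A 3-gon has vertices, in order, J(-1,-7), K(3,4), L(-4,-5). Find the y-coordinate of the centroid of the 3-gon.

Apply Gauss's area formula. First the cross-terms c_i = x_i·y_{i+1} − x_{i+1}·y_i:
  17, 1, 23  ⇒  2A = 41, A = 20.5.
Then Σ (y_i + y_{i+1})·c_i = -328, so ȳ = -328 / (6·20.5) = -8/3.

-8/3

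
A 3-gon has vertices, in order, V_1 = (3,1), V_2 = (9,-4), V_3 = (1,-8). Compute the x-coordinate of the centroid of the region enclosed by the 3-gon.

13/3

Apply Gauss's area formula. First the cross-terms c_i = x_i·y_{i+1} − x_{i+1}·y_i:
  -21, -68, 25  ⇒  2A = -64, A = -32.
Then Σ (x_i + x_{i+1})·c_i = -832, so x̄ = -832 / (6·(-32)) = 13/3.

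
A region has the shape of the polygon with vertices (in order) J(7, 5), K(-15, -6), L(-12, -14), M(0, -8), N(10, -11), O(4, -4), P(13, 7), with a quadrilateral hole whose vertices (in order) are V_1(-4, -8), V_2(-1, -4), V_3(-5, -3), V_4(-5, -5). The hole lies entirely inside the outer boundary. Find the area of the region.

213

Outer boundary:
Σ = (33) + (138) + (96) + (80) + (4) + (80) + (16) = 447
Area = |Σ|/2 = 223.5.
Hole:
Apply Gauss's area formula: 2A = Σ (x_i·y_{i+1} − x_{i+1}·y_i), indices taken mod 4.
Cross-terms: 8, -17, 10, 20  ⇒  Σ = 21
Area = |Σ|/2 = 10.5.
Net area = 223.5 − 10.5 = 213.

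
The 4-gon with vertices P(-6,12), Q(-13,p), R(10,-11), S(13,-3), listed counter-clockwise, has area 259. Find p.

2

Write out the shoelace sum; only the two edges meeting at Q involve p:
2·Area = [((-6)·p − (-13)·12) + ((-13)·(-11) − 10·p)] + 251
       = -16·p + 550 = 518
⇒ p = 2.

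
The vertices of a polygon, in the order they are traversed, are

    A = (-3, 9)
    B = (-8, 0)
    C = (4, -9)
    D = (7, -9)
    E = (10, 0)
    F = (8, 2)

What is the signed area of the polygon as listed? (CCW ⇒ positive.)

Apply Gauss's area formula: 2A = Σ (x_i·y_{i+1} − x_{i+1}·y_i), indices taken mod 6.
Cross-terms: 72, 72, 27, 90, 20, 78  ⇒  Σ = 359
Signed area = Σ/2 = 179.5 (positive ⇒ counter-clockwise traversal).

179.5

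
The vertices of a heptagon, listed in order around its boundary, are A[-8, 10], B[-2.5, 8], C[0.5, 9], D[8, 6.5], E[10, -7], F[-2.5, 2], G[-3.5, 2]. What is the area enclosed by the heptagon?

Apply Gauss's area formula: 2A = Σ (x_i·y_{i+1} − x_{i+1}·y_i), indices taken mod 7.
Cross-terms: -39, -26.5, -68.75, -121, 2.5, 2, -19  ⇒  Σ = -269.75
Area = |Σ|/2 = 134.875.

134.875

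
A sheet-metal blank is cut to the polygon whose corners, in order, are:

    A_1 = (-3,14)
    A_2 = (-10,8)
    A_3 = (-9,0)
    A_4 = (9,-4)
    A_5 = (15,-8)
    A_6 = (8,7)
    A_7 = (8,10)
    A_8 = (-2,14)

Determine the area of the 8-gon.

Apply the shoelace formula: 2A = Σ (x_i·y_{i+1} − x_{i+1}·y_i), indices taken mod 8.
Σ = (116) + (72) + (36) + (-12) + (169) + (24) + (132) + (14) = 551
Area = |Σ|/2 = 275.5.

275.5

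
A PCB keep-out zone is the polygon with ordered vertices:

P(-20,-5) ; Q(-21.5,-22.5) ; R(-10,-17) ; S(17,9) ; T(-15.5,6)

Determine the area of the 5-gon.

Σ = (342.5) + (140.5) + (199) + (241.5) + (197.5) = 1121
Area = |Σ|/2 = 560.5.

560.5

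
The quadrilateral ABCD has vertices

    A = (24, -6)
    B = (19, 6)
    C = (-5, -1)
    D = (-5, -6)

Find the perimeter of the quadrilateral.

72

|AB| = √((-5)² + (12)²) = √169 = 13
|BC| = √((-24)² + (-7)²) = √625 = 25
|CD| = √((0)² + (-5)²) = √25 = 5
|DA| = √((29)² + (0)²) = √841 = 29
Perimeter = 13 + 25 + 5 + 29 = 72.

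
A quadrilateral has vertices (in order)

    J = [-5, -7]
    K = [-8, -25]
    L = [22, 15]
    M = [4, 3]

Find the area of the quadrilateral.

246

Apply the shoelace formula: 2A = Σ (x_i·y_{i+1} − x_{i+1}·y_i), indices taken mod 4.
Cross-terms: 69, 430, 6, -13  ⇒  Σ = 492
Area = |Σ|/2 = 246.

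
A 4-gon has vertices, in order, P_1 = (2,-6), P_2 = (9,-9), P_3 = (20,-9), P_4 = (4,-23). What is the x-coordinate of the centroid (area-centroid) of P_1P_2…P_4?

753/89

Apply the surveyor's formula. First the cross-terms c_i = x_i·y_{i+1} − x_{i+1}·y_i:
  36, 99, -424, 22  ⇒  2A = -267, A = -133.5.
Then Σ (x_i + x_{i+1})·c_i = -6777, so x̄ = -6777 / (6·(-133.5)) = 753/89.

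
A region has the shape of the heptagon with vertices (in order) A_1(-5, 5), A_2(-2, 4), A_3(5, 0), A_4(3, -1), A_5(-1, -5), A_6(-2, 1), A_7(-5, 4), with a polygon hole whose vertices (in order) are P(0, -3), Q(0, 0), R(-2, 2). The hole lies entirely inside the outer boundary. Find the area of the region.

32

Outer boundary:
Apply the surveyor's formula: 2A = Σ (x_i·y_{i+1} − x_{i+1}·y_i), indices taken mod 7.
Σ = (-10) + (-20) + (-5) + (-16) + (-11) + (-3) + (-5) = -70
Area = |Σ|/2 = 35.
Hole:
Apply the shoelace (surveyor's) formula: 2A = Σ (x_i·y_{i+1} − x_{i+1}·y_i), indices taken mod 3.
Σ = (0) + (0) + (6) = 6
Area = |Σ|/2 = 3.
Net area = 35 − 3 = 32.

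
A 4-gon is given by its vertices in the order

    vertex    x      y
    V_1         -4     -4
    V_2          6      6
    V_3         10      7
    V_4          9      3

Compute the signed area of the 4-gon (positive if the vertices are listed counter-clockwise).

-37.5

Apply the shoelace (surveyor's) formula: 2A = Σ (x_i·y_{i+1} − x_{i+1}·y_i), indices taken mod 4.
Σ = (0) + (-18) + (-33) + (-24) = -75
Signed area = Σ/2 = -37.5 (negative ⇒ clockwise traversal).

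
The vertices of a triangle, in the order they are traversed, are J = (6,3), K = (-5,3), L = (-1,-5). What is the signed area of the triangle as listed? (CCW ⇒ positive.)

Apply the shoelace (surveyor's) formula: 2A = Σ (x_i·y_{i+1} − x_{i+1}·y_i), indices taken mod 3.
Σ = (33) + (28) + (27) = 88
Signed area = Σ/2 = 44 (positive ⇒ counter-clockwise traversal).

44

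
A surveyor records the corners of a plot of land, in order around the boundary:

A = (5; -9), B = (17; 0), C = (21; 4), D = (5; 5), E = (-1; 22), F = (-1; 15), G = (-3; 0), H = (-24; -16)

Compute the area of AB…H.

Apply the surveyor's formula: 2A = Σ (x_i·y_{i+1} − x_{i+1}·y_i), indices taken mod 8.
Cross-terms: 153, 68, 85, 115, 7, 45, 48, 296  ⇒  Σ = 817
Area = |Σ|/2 = 408.5.

408.5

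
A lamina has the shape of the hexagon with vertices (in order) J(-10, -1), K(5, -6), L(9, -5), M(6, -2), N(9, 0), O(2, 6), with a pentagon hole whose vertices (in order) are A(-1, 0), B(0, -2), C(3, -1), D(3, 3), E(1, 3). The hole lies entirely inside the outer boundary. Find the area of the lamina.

103.5

Outer boundary:
Apply the shoelace (surveyor's) formula: 2A = Σ (x_i·y_{i+1} − x_{i+1}·y_i), indices taken mod 6.
Σ = (65) + (29) + (12) + (18) + (54) + (58) = 236
Area = |Σ|/2 = 118.
Hole:
Apply the shoelace formula: 2A = Σ (x_i·y_{i+1} − x_{i+1}·y_i), indices taken mod 5.
Σ = (2) + (6) + (12) + (6) + (3) = 29
Area = |Σ|/2 = 14.5.
Net area = 118 − 14.5 = 103.5.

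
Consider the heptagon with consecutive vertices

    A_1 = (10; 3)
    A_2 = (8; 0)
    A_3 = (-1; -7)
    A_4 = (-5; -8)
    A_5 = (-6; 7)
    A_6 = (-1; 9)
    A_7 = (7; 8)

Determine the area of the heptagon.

Σ = (-24) + (-56) + (-27) + (-83) + (-47) + (-71) + (-59) = -367
Area = |Σ|/2 = 183.5.

183.5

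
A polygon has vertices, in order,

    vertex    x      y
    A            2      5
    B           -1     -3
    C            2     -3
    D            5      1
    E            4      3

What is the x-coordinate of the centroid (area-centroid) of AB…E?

Apply the shoelace (surveyor's) formula. First the cross-terms c_i = x_i·y_{i+1} − x_{i+1}·y_i:
  -1, 9, 17, 11, 14  ⇒  2A = 50, A = 25.
Then Σ (x_i + x_{i+1})·c_i = 310, so x̄ = 310 / (6·25) = 31/15.

31/15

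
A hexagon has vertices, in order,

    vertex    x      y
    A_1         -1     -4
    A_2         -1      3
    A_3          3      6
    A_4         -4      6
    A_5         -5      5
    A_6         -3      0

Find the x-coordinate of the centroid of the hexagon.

Apply Gauss's area formula. First the cross-terms c_i = x_i·y_{i+1} − x_{i+1}·y_i:
  -7, -15, 42, 10, 15, 12  ⇒  2A = 57, A = 28.5.
Then Σ (x_i + x_{i+1})·c_i = -316, so x̄ = -316 / (6·28.5) = -316/171.

-316/171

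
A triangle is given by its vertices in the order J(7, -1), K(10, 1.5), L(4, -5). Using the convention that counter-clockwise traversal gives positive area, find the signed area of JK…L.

-2.25

Σ = (20.5) + (-56) + (31) = -4.5
Signed area = Σ/2 = -2.25 (negative ⇒ clockwise traversal).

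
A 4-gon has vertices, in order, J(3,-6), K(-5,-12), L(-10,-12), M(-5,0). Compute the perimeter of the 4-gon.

38

|JK| = √((-8)² + (-6)²) = √100 = 10
|KL| = √((-5)² + (0)²) = √25 = 5
|LM| = √((5)² + (12)²) = √169 = 13
|MJ| = √((8)² + (-6)²) = √100 = 10
Perimeter = 10 + 5 + 13 + 10 = 38.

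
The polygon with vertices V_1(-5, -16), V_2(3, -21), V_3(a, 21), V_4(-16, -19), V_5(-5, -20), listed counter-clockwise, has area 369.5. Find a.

-9

Write out the shoelace sum; only the two edges meeting at V_3 involve a:
2·Area = [(3·21 − a·(-21)) + (a·(-19) − (-16)·21)] + 358
       = 2·a + 757 = 739
⇒ a = -9.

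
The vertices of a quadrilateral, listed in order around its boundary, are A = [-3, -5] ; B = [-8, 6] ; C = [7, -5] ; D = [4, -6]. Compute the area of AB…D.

60

Apply the surveyor's formula: 2A = Σ (x_i·y_{i+1} − x_{i+1}·y_i), indices taken mod 4.
Σ = (-58) + (-2) + (-22) + (-38) = -120
Area = |Σ|/2 = 60.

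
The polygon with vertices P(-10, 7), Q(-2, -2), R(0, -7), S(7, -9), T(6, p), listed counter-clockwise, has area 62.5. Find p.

Write out the shoelace sum; only the two edges meeting at T involve p:
2·Area = [(7·p − 6·(-9)) + (6·7 − (-10)·p)] + 97
       = 17·p + 193 = 125
⇒ p = -4.

-4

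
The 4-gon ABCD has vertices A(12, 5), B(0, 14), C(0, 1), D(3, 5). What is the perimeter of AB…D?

|AB| = √((-12)² + (9)²) = √225 = 15
|BC| = √((0)² + (-13)²) = √169 = 13
|CD| = √((3)² + (4)²) = √25 = 5
|DA| = √((9)² + (0)²) = √81 = 9
Perimeter = 15 + 13 + 5 + 9 = 42.

42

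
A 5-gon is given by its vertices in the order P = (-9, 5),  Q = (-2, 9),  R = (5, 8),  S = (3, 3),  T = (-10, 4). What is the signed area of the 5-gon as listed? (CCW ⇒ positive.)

-56.5

P→Q: (-9)(9) − (-2)(5) = -71
Q→R: (-2)(8) − (5)(9) = -61
R→S: (5)(3) − (3)(8) = -9
S→T: (3)(4) − (-10)(3) = 42
T→P: (-10)(5) − (-9)(4) = -14
Σ = -113
Signed area = Σ/2 = -56.5 (negative ⇒ clockwise traversal).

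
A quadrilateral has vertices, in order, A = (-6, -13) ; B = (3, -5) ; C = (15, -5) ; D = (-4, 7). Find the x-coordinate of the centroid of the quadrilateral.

Apply Gauss's area formula. First the cross-terms c_i = x_i·y_{i+1} − x_{i+1}·y_i:
  69, 60, 85, 94  ⇒  2A = 308, A = 154.
Then Σ (x_i + x_{i+1})·c_i = 868, so x̄ = 868 / (6·154) = 31/33.

31/33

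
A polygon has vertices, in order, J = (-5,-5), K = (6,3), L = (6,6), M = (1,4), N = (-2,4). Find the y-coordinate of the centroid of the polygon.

42/31

Apply Gauss's area formula. First the cross-terms c_i = x_i·y_{i+1} − x_{i+1}·y_i:
  15, 18, 18, 12, 30  ⇒  2A = 93, A = 46.5.
Then Σ (y_i + y_{i+1})·c_i = 378, so ȳ = 378 / (6·46.5) = 42/31.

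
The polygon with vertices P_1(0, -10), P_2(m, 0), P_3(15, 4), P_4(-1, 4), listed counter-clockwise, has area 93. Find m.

Write out the shoelace sum; only the two edges meeting at P_2 involve m:
2·Area = [(0·0 − m·(-10)) + (m·4 − 15·0)] + 74
       = 14·m + 74 = 186
⇒ m = 8.

8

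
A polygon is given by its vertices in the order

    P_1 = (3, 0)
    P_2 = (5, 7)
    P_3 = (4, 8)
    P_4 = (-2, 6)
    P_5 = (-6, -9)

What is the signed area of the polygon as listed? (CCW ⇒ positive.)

77

Apply the surveyor's formula: 2A = Σ (x_i·y_{i+1} − x_{i+1}·y_i), indices taken mod 5.
P_1→P_2: (3)(7) − (5)(0) = 21
P_2→P_3: (5)(8) − (4)(7) = 12
P_3→P_4: (4)(6) − (-2)(8) = 40
P_4→P_5: (-2)(-9) − (-6)(6) = 54
P_5→P_1: (-6)(0) − (3)(-9) = 27
Σ = 154
Signed area = Σ/2 = 77 (positive ⇒ counter-clockwise traversal).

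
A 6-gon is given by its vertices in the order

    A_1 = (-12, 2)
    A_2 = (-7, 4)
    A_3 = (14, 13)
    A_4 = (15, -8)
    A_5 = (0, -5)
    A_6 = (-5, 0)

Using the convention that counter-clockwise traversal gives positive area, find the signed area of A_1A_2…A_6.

Σ = (-34) + (-147) + (-307) + (-75) + (-25) + (-10) = -598
Signed area = Σ/2 = -299 (negative ⇒ clockwise traversal).

-299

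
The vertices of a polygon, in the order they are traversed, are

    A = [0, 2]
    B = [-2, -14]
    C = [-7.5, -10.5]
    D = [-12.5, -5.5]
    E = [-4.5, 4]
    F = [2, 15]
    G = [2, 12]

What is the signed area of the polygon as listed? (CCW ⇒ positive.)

Apply the shoelace (surveyor's) formula: 2A = Σ (x_i·y_{i+1} − x_{i+1}·y_i), indices taken mod 7.
Σ = (4) + (-84) + (-90) + (-74.75) + (-75.5) + (-6) + (4) = -322.25
Signed area = Σ/2 = -161.125 (negative ⇒ clockwise traversal).

-161.125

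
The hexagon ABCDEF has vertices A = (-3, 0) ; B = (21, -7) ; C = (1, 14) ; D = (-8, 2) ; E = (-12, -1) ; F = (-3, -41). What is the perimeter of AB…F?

|AB| = √((24)² + (-7)²) = √625 = 25
|BC| = √((-20)² + (21)²) = √841 = 29
|CD| = √((-9)² + (-12)²) = √225 = 15
|DE| = √((-4)² + (-3)²) = √25 = 5
|EF| = √((9)² + (-40)²) = √1681 = 41
|FA| = √((0)² + (41)²) = √1681 = 41
Perimeter = 25 + 29 + 15 + 5 + 41 + 41 = 156.

156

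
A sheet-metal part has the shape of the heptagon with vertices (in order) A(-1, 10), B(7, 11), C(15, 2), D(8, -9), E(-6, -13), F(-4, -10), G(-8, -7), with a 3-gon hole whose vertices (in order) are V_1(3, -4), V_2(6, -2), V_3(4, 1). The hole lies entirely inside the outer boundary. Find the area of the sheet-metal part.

Outer boundary:
Apply Gauss's area formula: 2A = Σ (x_i·y_{i+1} − x_{i+1}·y_i), indices taken mod 7.
Σ = (-81) + (-151) + (-151) + (-158) + (8) + (-52) + (-87) = -672
Area = |Σ|/2 = 336.
Hole:
V_1→V_2: (3)(-2) − (6)(-4) = 18
V_2→V_3: (6)(1) − (4)(-2) = 14
V_3→V_1: (4)(-4) − (3)(1) = -19
Σ = 13
Area = |Σ|/2 = 6.5.
Net area = 336 − 6.5 = 329.5.

329.5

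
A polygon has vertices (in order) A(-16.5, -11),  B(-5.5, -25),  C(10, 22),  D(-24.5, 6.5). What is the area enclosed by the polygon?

Apply the surveyor's formula: 2A = Σ (x_i·y_{i+1} − x_{i+1}·y_i), indices taken mod 4.
A→B: (-16.5)(-25) − (-5.5)(-11) = 352
B→C: (-5.5)(22) − (10)(-25) = 129
C→D: (10)(6.5) − (-24.5)(22) = 604
D→A: (-24.5)(-11) − (-16.5)(6.5) = 376.75
Σ = 1461.75
Area = |Σ|/2 = 730.875.

730.875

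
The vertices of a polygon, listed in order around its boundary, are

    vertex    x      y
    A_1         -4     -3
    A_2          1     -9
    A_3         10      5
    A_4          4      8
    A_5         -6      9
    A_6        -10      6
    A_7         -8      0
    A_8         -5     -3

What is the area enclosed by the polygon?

203.5

Σ = (39) + (95) + (60) + (84) + (54) + (48) + (24) + (3) = 407
Area = |Σ|/2 = 203.5.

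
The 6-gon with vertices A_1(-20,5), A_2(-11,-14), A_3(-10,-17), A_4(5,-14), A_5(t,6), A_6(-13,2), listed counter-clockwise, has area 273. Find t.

The doubled signed area Σ (x_i y_{i+1} − x_{i+1} y_i) is linear in t.
With t=0 it equals 690; the coefficient of t is 16 (from the two edges through A_5).
So 16·t + 690 = 2·273 = 546 ⇒ t = -9.

-9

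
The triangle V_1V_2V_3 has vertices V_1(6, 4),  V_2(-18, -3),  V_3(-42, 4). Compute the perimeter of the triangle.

|V_1V_2| = √((-24)² + (-7)²) = √625 = 25
|V_2V_3| = √((-24)² + (7)²) = √625 = 25
|V_3V_1| = √((48)² + (0)²) = √2304 = 48
Perimeter = 25 + 25 + 48 = 98.

98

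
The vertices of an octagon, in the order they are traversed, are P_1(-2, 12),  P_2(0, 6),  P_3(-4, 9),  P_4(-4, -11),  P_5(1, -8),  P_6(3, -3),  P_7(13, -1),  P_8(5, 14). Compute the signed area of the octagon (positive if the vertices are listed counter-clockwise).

233.5

Σ = (-12) + (24) + (80) + (43) + (21) + (36) + (187) + (88) = 467
Signed area = Σ/2 = 233.5 (positive ⇒ counter-clockwise traversal).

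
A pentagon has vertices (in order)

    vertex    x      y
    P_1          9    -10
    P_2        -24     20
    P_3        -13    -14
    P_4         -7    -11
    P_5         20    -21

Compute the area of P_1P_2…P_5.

Apply the shoelace formula: 2A = Σ (x_i·y_{i+1} − x_{i+1}·y_i), indices taken mod 5.
Σ = (-60) + (596) + (45) + (367) + (-11) = 937
Area = |Σ|/2 = 468.5.

468.5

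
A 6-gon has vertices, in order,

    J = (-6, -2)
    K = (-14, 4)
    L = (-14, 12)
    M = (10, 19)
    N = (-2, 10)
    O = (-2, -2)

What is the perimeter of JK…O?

74

|JK| = √((-8)² + (6)²) = √100 = 10
|KL| = √((0)² + (8)²) = √64 = 8
|LM| = √((24)² + (7)²) = √625 = 25
|MN| = √((-12)² + (-9)²) = √225 = 15
|NO| = √((0)² + (-12)²) = √144 = 12
|OJ| = √((-4)² + (0)²) = √16 = 4
Perimeter = 10 + 8 + 25 + 15 + 12 + 4 = 74.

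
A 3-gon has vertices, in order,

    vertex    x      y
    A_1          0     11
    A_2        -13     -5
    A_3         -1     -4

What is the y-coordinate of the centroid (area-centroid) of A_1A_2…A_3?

2/3

Apply the surveyor's formula. First the cross-terms c_i = x_i·y_{i+1} − x_{i+1}·y_i:
  143, 47, -11  ⇒  2A = 179, A = 89.5.
Then Σ (y_i + y_{i+1})·c_i = 358, so ȳ = 358 / (6·89.5) = 2/3.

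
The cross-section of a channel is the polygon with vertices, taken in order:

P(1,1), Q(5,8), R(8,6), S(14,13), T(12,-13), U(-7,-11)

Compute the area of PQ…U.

Apply Gauss's area formula: 2A = Σ (x_i·y_{i+1} − x_{i+1}·y_i), indices taken mod 6.
Σ = (3) + (-34) + (20) + (-338) + (-223) + (4) = -568
Area = |Σ|/2 = 284.

284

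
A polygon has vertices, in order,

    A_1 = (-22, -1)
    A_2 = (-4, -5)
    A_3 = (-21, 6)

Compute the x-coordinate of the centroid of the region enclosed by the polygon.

Apply Gauss's area formula. First the cross-terms c_i = x_i·y_{i+1} − x_{i+1}·y_i:
  106, -129, 153  ⇒  2A = 130, A = 65.
Then Σ (x_i + x_{i+1})·c_i = -6110, so x̄ = -6110 / (6·65) = -47/3.

-47/3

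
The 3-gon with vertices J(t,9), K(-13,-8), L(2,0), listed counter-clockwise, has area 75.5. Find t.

0

The doubled signed area Σ (x_i y_{i+1} − x_{i+1} y_i) is linear in t.
With t=0 it equals 151; the coefficient of t is -8 (from the two edges through J).
So -8·t + 151 = 2·75.5 = 151 ⇒ t = 0.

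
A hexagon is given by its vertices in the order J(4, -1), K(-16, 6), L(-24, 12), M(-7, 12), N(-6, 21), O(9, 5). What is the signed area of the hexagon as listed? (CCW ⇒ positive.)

-283.5

Σ = (8) + (-48) + (-204) + (-75) + (-219) + (-29) = -567
Signed area = Σ/2 = -283.5 (negative ⇒ clockwise traversal).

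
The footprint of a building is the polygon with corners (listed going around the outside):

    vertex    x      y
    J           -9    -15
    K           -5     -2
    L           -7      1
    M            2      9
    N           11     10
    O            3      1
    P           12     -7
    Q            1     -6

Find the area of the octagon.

203

Apply Gauss's area formula: 2A = Σ (x_i·y_{i+1} − x_{i+1}·y_i), indices taken mod 8.
Σ = (-57) + (-19) + (-65) + (-79) + (-19) + (-33) + (-65) + (-69) = -406
Area = |Σ|/2 = 203.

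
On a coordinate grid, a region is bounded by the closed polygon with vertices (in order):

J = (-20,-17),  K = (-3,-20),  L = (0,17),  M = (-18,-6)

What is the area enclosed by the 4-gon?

395

Apply Gauss's area formula: 2A = Σ (x_i·y_{i+1} − x_{i+1}·y_i), indices taken mod 4.
J→K: (-20)(-20) − (-3)(-17) = 349
K→L: (-3)(17) − (0)(-20) = -51
L→M: (0)(-6) − (-18)(17) = 306
M→J: (-18)(-17) − (-20)(-6) = 186
Σ = 790
Area = |Σ|/2 = 395.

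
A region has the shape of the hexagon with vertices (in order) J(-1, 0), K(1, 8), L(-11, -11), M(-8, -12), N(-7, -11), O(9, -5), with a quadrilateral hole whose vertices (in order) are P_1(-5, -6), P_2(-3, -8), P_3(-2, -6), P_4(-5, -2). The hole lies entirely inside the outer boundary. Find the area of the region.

Outer boundary:
Apply the shoelace (surveyor's) formula: 2A = Σ (x_i·y_{i+1} − x_{i+1}·y_i), indices taken mod 6.
Σ = (-8) + (77) + (44) + (4) + (134) + (-5) = 246
Area = |Σ|/2 = 123.
Hole:
Apply the shoelace formula: 2A = Σ (x_i·y_{i+1} − x_{i+1}·y_i), indices taken mod 4.
P_1→P_2: (-5)(-8) − (-3)(-6) = 22
P_2→P_3: (-3)(-6) − (-2)(-8) = 2
P_3→P_4: (-2)(-2) − (-5)(-6) = -26
P_4→P_1: (-5)(-6) − (-5)(-2) = 20
Σ = 18
Area = |Σ|/2 = 9.
Net area = 123 − 9 = 114.

114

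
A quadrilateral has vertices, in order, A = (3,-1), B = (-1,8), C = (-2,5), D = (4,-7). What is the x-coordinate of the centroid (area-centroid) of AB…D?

8/9

Apply the shoelace formula. First the cross-terms c_i = x_i·y_{i+1} − x_{i+1}·y_i:
  23, 11, -6, 17  ⇒  2A = 45, A = 22.5.
Then Σ (x_i + x_{i+1})·c_i = 120, so x̄ = 120 / (6·22.5) = 8/9.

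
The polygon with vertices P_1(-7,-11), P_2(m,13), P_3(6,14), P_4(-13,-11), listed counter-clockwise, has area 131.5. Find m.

10

Write out the shoelace sum; only the two edges meeting at P_2 involve m:
2·Area = [((-7)·13 − m·(-11)) + (m·14 − 6·13)] + 182
       = 25·m + 13 = 263
⇒ m = 10.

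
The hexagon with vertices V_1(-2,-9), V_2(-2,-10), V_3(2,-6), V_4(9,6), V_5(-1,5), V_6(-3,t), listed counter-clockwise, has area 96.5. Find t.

0

The doubled signed area Σ (x_i y_{i+1} − x_{i+1} y_i) is linear in t.
With t=0 it equals 193; the coefficient of t is 1 (from the two edges through V_6).
So 1·t + 193 = 2·96.5 = 193 ⇒ t = 0.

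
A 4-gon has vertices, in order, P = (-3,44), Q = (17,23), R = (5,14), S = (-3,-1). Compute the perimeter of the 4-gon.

|PQ| = √((20)² + (-21)²) = √841 = 29
|QR| = √((-12)² + (-9)²) = √225 = 15
|RS| = √((-8)² + (-15)²) = √289 = 17
|SP| = √((0)² + (45)²) = √2025 = 45
Perimeter = 29 + 15 + 17 + 45 = 106.

106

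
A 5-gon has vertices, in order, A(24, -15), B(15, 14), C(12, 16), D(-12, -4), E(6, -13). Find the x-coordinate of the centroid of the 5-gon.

Apply the shoelace formula. First the cross-terms c_i = x_i·y_{i+1} − x_{i+1}·y_i:
  561, 72, 144, 180, 222  ⇒  2A = 1179, A = 589.5.
Then Σ (x_i + x_{i+1})·c_i = 29403, so x̄ = 29403 / (6·589.5) = 1089/131.

1089/131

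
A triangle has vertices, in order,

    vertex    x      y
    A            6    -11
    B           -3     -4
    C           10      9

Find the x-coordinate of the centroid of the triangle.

13/3

Apply the shoelace (surveyor's) formula. First the cross-terms c_i = x_i·y_{i+1} − x_{i+1}·y_i:
  -57, 13, -164  ⇒  2A = -208, A = -104.
Then Σ (x_i + x_{i+1})·c_i = -2704, so x̄ = -2704 / (6·(-104)) = 13/3.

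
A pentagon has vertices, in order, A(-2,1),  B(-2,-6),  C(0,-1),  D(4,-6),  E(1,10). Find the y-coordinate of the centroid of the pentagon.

101/87

Apply the shoelace (surveyor's) formula. First the cross-terms c_i = x_i·y_{i+1} − x_{i+1}·y_i:
  14, 2, 4, 46, 21  ⇒  2A = 87, A = 43.5.
Then Σ (y_i + y_{i+1})·c_i = 303, so ȳ = 303 / (6·43.5) = 101/87.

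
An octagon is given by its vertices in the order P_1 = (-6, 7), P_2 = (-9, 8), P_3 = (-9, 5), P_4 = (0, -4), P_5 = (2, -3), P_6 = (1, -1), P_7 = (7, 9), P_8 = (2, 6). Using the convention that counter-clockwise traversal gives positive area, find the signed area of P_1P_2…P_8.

Cross-terms: 15, 27, 36, 8, 1, 16, 24, 50  ⇒  Σ = 177
Signed area = Σ/2 = 88.5 (positive ⇒ counter-clockwise traversal).

88.5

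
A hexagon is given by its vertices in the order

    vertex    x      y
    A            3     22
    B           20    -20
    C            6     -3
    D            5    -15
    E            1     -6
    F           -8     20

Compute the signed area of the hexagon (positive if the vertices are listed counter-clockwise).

-397

Apply the shoelace formula: 2A = Σ (x_i·y_{i+1} − x_{i+1}·y_i), indices taken mod 6.
Cross-terms: -500, 60, -75, -15, -28, -236  ⇒  Σ = -794
Signed area = Σ/2 = -397 (negative ⇒ clockwise traversal).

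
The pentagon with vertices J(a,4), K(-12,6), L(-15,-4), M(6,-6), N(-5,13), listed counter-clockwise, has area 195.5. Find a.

-9

Write out the shoelace sum; only the two edges meeting at J involve a:
2·Area = [((-5)·4 − a·13) + (a·6 − (-12)·4)] + 300
       = -7·a + 328 = 391
⇒ a = -9.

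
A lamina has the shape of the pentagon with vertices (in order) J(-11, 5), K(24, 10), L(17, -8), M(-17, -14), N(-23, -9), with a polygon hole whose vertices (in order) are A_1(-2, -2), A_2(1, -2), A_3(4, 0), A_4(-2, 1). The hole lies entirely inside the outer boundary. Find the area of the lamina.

Outer boundary:
Σ = (-230) + (-362) + (-374) + (-169) + (-214) = -1349
Area = |Σ|/2 = 674.5.
Hole:
Apply Gauss's area formula: 2A = Σ (x_i·y_{i+1} − x_{i+1}·y_i), indices taken mod 4.
Cross-terms: 6, 8, 4, 6  ⇒  Σ = 24
Area = |Σ|/2 = 12.
Net area = 674.5 − 12 = 662.5.

662.5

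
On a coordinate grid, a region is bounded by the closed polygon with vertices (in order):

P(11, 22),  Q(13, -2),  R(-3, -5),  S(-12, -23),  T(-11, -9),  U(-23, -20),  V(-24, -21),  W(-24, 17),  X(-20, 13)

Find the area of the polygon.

983

Apply the surveyor's formula: 2A = Σ (x_i·y_{i+1} − x_{i+1}·y_i), indices taken mod 9.
P→Q: (11)(-2) − (13)(22) = -308
Q→R: (13)(-5) − (-3)(-2) = -71
R→S: (-3)(-23) − (-12)(-5) = 9
S→T: (-12)(-9) − (-11)(-23) = -145
T→U: (-11)(-20) − (-23)(-9) = 13
U→V: (-23)(-21) − (-24)(-20) = 3
V→W: (-24)(17) − (-24)(-21) = -912
W→X: (-24)(13) − (-20)(17) = 28
X→P: (-20)(22) − (11)(13) = -583
Σ = -1966
Area = |Σ|/2 = 983.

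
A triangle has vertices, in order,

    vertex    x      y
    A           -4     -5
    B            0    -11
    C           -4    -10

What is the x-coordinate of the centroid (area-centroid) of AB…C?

-8/3

Apply the shoelace (surveyor's) formula. First the cross-terms c_i = x_i·y_{i+1} − x_{i+1}·y_i:
  44, -44, -20  ⇒  2A = -20, A = -10.
Then Σ (x_i + x_{i+1})·c_i = 160, so x̄ = 160 / (6·(-10)) = -8/3.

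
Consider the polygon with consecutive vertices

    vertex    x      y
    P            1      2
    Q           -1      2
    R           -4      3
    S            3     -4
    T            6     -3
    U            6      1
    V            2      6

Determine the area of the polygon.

Apply the surveyor's formula: 2A = Σ (x_i·y_{i+1} − x_{i+1}·y_i), indices taken mod 7.
Σ = (4) + (5) + (7) + (15) + (24) + (34) + (-2) = 87
Area = |Σ|/2 = 43.5.

43.5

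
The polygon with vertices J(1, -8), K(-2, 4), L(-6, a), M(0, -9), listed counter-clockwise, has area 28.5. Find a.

9

The doubled signed area Σ (x_i y_{i+1} − x_{i+1} y_i) is linear in a.
With a=0 it equals 75; the coefficient of a is -2 (from the two edges through L).
So -2·a + 75 = 2·28.5 = 57 ⇒ a = 9.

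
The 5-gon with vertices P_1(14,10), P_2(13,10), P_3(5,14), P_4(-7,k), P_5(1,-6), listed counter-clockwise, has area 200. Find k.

6

Write out the shoelace sum; only the two edges meeting at P_4 involve k:
2·Area = [(5·k − (-7)·14) + ((-7)·(-6) − 1·k)] + 236
       = 4·k + 376 = 400
⇒ k = 6.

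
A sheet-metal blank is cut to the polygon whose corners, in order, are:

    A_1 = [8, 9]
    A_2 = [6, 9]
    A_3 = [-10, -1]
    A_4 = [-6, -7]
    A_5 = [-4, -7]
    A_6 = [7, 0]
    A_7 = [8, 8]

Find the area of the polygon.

Cross-terms: 18, 84, 64, 14, 49, 56, 8  ⇒  Σ = 293
Area = |Σ|/2 = 146.5.

146.5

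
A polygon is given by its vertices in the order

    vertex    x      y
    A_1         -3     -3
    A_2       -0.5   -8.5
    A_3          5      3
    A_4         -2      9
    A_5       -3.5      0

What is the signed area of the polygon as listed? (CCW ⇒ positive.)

79

Σ = (24) + (41) + (51) + (31.5) + (10.5) = 158
Signed area = Σ/2 = 79 (positive ⇒ counter-clockwise traversal).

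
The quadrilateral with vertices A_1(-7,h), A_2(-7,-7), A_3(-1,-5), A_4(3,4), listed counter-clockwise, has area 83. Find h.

5

The doubled signed area Σ (x_i y_{i+1} − x_{i+1} y_i) is linear in h.
With h=0 it equals 116; the coefficient of h is 10 (from the two edges through A_1).
So 10·h + 116 = 2·83 = 166 ⇒ h = 5.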